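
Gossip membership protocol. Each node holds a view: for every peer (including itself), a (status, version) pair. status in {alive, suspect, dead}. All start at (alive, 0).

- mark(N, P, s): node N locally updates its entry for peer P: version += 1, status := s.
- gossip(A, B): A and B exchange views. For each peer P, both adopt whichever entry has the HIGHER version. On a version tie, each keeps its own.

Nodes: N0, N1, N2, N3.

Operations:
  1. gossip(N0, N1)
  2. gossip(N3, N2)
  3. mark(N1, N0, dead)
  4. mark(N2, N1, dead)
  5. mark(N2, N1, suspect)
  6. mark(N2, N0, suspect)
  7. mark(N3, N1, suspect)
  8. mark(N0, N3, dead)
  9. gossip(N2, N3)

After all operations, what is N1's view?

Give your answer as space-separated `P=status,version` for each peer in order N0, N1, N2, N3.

Answer: N0=dead,1 N1=alive,0 N2=alive,0 N3=alive,0

Derivation:
Op 1: gossip N0<->N1 -> N0.N0=(alive,v0) N0.N1=(alive,v0) N0.N2=(alive,v0) N0.N3=(alive,v0) | N1.N0=(alive,v0) N1.N1=(alive,v0) N1.N2=(alive,v0) N1.N3=(alive,v0)
Op 2: gossip N3<->N2 -> N3.N0=(alive,v0) N3.N1=(alive,v0) N3.N2=(alive,v0) N3.N3=(alive,v0) | N2.N0=(alive,v0) N2.N1=(alive,v0) N2.N2=(alive,v0) N2.N3=(alive,v0)
Op 3: N1 marks N0=dead -> (dead,v1)
Op 4: N2 marks N1=dead -> (dead,v1)
Op 5: N2 marks N1=suspect -> (suspect,v2)
Op 6: N2 marks N0=suspect -> (suspect,v1)
Op 7: N3 marks N1=suspect -> (suspect,v1)
Op 8: N0 marks N3=dead -> (dead,v1)
Op 9: gossip N2<->N3 -> N2.N0=(suspect,v1) N2.N1=(suspect,v2) N2.N2=(alive,v0) N2.N3=(alive,v0) | N3.N0=(suspect,v1) N3.N1=(suspect,v2) N3.N2=(alive,v0) N3.N3=(alive,v0)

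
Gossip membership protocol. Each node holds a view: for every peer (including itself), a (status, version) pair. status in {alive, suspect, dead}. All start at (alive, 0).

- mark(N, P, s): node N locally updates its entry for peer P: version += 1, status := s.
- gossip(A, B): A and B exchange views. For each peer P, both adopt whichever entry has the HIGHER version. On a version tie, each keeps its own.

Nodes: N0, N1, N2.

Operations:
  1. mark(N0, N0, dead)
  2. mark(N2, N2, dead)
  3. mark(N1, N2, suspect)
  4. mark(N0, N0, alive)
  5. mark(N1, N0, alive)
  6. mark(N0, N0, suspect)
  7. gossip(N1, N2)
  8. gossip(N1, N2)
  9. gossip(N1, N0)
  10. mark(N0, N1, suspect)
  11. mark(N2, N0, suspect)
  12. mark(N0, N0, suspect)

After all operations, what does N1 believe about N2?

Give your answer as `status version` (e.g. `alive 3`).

Answer: suspect 1

Derivation:
Op 1: N0 marks N0=dead -> (dead,v1)
Op 2: N2 marks N2=dead -> (dead,v1)
Op 3: N1 marks N2=suspect -> (suspect,v1)
Op 4: N0 marks N0=alive -> (alive,v2)
Op 5: N1 marks N0=alive -> (alive,v1)
Op 6: N0 marks N0=suspect -> (suspect,v3)
Op 7: gossip N1<->N2 -> N1.N0=(alive,v1) N1.N1=(alive,v0) N1.N2=(suspect,v1) | N2.N0=(alive,v1) N2.N1=(alive,v0) N2.N2=(dead,v1)
Op 8: gossip N1<->N2 -> N1.N0=(alive,v1) N1.N1=(alive,v0) N1.N2=(suspect,v1) | N2.N0=(alive,v1) N2.N1=(alive,v0) N2.N2=(dead,v1)
Op 9: gossip N1<->N0 -> N1.N0=(suspect,v3) N1.N1=(alive,v0) N1.N2=(suspect,v1) | N0.N0=(suspect,v3) N0.N1=(alive,v0) N0.N2=(suspect,v1)
Op 10: N0 marks N1=suspect -> (suspect,v1)
Op 11: N2 marks N0=suspect -> (suspect,v2)
Op 12: N0 marks N0=suspect -> (suspect,v4)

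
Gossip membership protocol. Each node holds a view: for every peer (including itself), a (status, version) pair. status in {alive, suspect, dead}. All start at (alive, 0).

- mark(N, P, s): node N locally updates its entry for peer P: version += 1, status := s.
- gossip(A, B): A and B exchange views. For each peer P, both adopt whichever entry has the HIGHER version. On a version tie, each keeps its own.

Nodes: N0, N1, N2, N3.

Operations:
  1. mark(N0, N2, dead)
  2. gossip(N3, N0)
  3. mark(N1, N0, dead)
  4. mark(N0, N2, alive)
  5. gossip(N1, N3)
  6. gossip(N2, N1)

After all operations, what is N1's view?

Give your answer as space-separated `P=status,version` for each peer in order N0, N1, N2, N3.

Op 1: N0 marks N2=dead -> (dead,v1)
Op 2: gossip N3<->N0 -> N3.N0=(alive,v0) N3.N1=(alive,v0) N3.N2=(dead,v1) N3.N3=(alive,v0) | N0.N0=(alive,v0) N0.N1=(alive,v0) N0.N2=(dead,v1) N0.N3=(alive,v0)
Op 3: N1 marks N0=dead -> (dead,v1)
Op 4: N0 marks N2=alive -> (alive,v2)
Op 5: gossip N1<->N3 -> N1.N0=(dead,v1) N1.N1=(alive,v0) N1.N2=(dead,v1) N1.N3=(alive,v0) | N3.N0=(dead,v1) N3.N1=(alive,v0) N3.N2=(dead,v1) N3.N3=(alive,v0)
Op 6: gossip N2<->N1 -> N2.N0=(dead,v1) N2.N1=(alive,v0) N2.N2=(dead,v1) N2.N3=(alive,v0) | N1.N0=(dead,v1) N1.N1=(alive,v0) N1.N2=(dead,v1) N1.N3=(alive,v0)

Answer: N0=dead,1 N1=alive,0 N2=dead,1 N3=alive,0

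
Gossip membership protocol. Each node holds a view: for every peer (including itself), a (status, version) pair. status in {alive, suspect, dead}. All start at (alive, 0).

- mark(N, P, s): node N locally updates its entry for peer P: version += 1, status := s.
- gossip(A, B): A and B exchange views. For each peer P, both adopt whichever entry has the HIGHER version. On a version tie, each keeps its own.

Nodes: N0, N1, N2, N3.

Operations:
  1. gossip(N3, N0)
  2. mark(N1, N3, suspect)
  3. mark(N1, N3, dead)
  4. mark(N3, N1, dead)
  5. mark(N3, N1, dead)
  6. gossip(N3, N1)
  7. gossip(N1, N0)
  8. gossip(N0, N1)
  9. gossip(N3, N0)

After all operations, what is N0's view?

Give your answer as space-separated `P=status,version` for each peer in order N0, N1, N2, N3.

Answer: N0=alive,0 N1=dead,2 N2=alive,0 N3=dead,2

Derivation:
Op 1: gossip N3<->N0 -> N3.N0=(alive,v0) N3.N1=(alive,v0) N3.N2=(alive,v0) N3.N3=(alive,v0) | N0.N0=(alive,v0) N0.N1=(alive,v0) N0.N2=(alive,v0) N0.N3=(alive,v0)
Op 2: N1 marks N3=suspect -> (suspect,v1)
Op 3: N1 marks N3=dead -> (dead,v2)
Op 4: N3 marks N1=dead -> (dead,v1)
Op 5: N3 marks N1=dead -> (dead,v2)
Op 6: gossip N3<->N1 -> N3.N0=(alive,v0) N3.N1=(dead,v2) N3.N2=(alive,v0) N3.N3=(dead,v2) | N1.N0=(alive,v0) N1.N1=(dead,v2) N1.N2=(alive,v0) N1.N3=(dead,v2)
Op 7: gossip N1<->N0 -> N1.N0=(alive,v0) N1.N1=(dead,v2) N1.N2=(alive,v0) N1.N3=(dead,v2) | N0.N0=(alive,v0) N0.N1=(dead,v2) N0.N2=(alive,v0) N0.N3=(dead,v2)
Op 8: gossip N0<->N1 -> N0.N0=(alive,v0) N0.N1=(dead,v2) N0.N2=(alive,v0) N0.N3=(dead,v2) | N1.N0=(alive,v0) N1.N1=(dead,v2) N1.N2=(alive,v0) N1.N3=(dead,v2)
Op 9: gossip N3<->N0 -> N3.N0=(alive,v0) N3.N1=(dead,v2) N3.N2=(alive,v0) N3.N3=(dead,v2) | N0.N0=(alive,v0) N0.N1=(dead,v2) N0.N2=(alive,v0) N0.N3=(dead,v2)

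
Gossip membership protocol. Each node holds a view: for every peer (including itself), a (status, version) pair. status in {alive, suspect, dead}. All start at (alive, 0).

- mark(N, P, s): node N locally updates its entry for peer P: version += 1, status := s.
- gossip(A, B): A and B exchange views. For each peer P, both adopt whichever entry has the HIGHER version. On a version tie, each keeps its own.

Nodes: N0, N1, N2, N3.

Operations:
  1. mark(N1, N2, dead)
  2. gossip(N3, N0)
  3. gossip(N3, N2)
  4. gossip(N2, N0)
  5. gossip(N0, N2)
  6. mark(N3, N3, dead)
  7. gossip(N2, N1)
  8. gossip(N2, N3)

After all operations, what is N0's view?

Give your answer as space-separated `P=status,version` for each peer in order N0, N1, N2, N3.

Answer: N0=alive,0 N1=alive,0 N2=alive,0 N3=alive,0

Derivation:
Op 1: N1 marks N2=dead -> (dead,v1)
Op 2: gossip N3<->N0 -> N3.N0=(alive,v0) N3.N1=(alive,v0) N3.N2=(alive,v0) N3.N3=(alive,v0) | N0.N0=(alive,v0) N0.N1=(alive,v0) N0.N2=(alive,v0) N0.N3=(alive,v0)
Op 3: gossip N3<->N2 -> N3.N0=(alive,v0) N3.N1=(alive,v0) N3.N2=(alive,v0) N3.N3=(alive,v0) | N2.N0=(alive,v0) N2.N1=(alive,v0) N2.N2=(alive,v0) N2.N3=(alive,v0)
Op 4: gossip N2<->N0 -> N2.N0=(alive,v0) N2.N1=(alive,v0) N2.N2=(alive,v0) N2.N3=(alive,v0) | N0.N0=(alive,v0) N0.N1=(alive,v0) N0.N2=(alive,v0) N0.N3=(alive,v0)
Op 5: gossip N0<->N2 -> N0.N0=(alive,v0) N0.N1=(alive,v0) N0.N2=(alive,v0) N0.N3=(alive,v0) | N2.N0=(alive,v0) N2.N1=(alive,v0) N2.N2=(alive,v0) N2.N3=(alive,v0)
Op 6: N3 marks N3=dead -> (dead,v1)
Op 7: gossip N2<->N1 -> N2.N0=(alive,v0) N2.N1=(alive,v0) N2.N2=(dead,v1) N2.N3=(alive,v0) | N1.N0=(alive,v0) N1.N1=(alive,v0) N1.N2=(dead,v1) N1.N3=(alive,v0)
Op 8: gossip N2<->N3 -> N2.N0=(alive,v0) N2.N1=(alive,v0) N2.N2=(dead,v1) N2.N3=(dead,v1) | N3.N0=(alive,v0) N3.N1=(alive,v0) N3.N2=(dead,v1) N3.N3=(dead,v1)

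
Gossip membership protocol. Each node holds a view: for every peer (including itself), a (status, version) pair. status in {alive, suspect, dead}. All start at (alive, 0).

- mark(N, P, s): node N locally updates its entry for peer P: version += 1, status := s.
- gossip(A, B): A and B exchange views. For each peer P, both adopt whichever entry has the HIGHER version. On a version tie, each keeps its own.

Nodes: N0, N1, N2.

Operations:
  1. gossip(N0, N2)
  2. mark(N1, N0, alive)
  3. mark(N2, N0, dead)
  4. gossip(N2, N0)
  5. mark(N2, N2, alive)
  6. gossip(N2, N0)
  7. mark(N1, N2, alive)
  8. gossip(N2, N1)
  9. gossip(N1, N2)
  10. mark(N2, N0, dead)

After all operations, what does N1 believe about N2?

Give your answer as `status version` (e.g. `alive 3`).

Answer: alive 1

Derivation:
Op 1: gossip N0<->N2 -> N0.N0=(alive,v0) N0.N1=(alive,v0) N0.N2=(alive,v0) | N2.N0=(alive,v0) N2.N1=(alive,v0) N2.N2=(alive,v0)
Op 2: N1 marks N0=alive -> (alive,v1)
Op 3: N2 marks N0=dead -> (dead,v1)
Op 4: gossip N2<->N0 -> N2.N0=(dead,v1) N2.N1=(alive,v0) N2.N2=(alive,v0) | N0.N0=(dead,v1) N0.N1=(alive,v0) N0.N2=(alive,v0)
Op 5: N2 marks N2=alive -> (alive,v1)
Op 6: gossip N2<->N0 -> N2.N0=(dead,v1) N2.N1=(alive,v0) N2.N2=(alive,v1) | N0.N0=(dead,v1) N0.N1=(alive,v0) N0.N2=(alive,v1)
Op 7: N1 marks N2=alive -> (alive,v1)
Op 8: gossip N2<->N1 -> N2.N0=(dead,v1) N2.N1=(alive,v0) N2.N2=(alive,v1) | N1.N0=(alive,v1) N1.N1=(alive,v0) N1.N2=(alive,v1)
Op 9: gossip N1<->N2 -> N1.N0=(alive,v1) N1.N1=(alive,v0) N1.N2=(alive,v1) | N2.N0=(dead,v1) N2.N1=(alive,v0) N2.N2=(alive,v1)
Op 10: N2 marks N0=dead -> (dead,v2)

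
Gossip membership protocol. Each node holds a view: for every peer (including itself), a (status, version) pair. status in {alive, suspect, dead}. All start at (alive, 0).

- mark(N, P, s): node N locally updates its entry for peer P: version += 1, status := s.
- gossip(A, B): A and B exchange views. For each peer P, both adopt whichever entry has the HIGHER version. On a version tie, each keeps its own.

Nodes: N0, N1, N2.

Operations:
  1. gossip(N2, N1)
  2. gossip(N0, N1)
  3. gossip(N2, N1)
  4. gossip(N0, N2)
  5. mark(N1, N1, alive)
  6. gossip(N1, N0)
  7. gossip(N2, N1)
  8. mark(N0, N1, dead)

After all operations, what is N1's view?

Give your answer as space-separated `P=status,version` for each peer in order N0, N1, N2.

Answer: N0=alive,0 N1=alive,1 N2=alive,0

Derivation:
Op 1: gossip N2<->N1 -> N2.N0=(alive,v0) N2.N1=(alive,v0) N2.N2=(alive,v0) | N1.N0=(alive,v0) N1.N1=(alive,v0) N1.N2=(alive,v0)
Op 2: gossip N0<->N1 -> N0.N0=(alive,v0) N0.N1=(alive,v0) N0.N2=(alive,v0) | N1.N0=(alive,v0) N1.N1=(alive,v0) N1.N2=(alive,v0)
Op 3: gossip N2<->N1 -> N2.N0=(alive,v0) N2.N1=(alive,v0) N2.N2=(alive,v0) | N1.N0=(alive,v0) N1.N1=(alive,v0) N1.N2=(alive,v0)
Op 4: gossip N0<->N2 -> N0.N0=(alive,v0) N0.N1=(alive,v0) N0.N2=(alive,v0) | N2.N0=(alive,v0) N2.N1=(alive,v0) N2.N2=(alive,v0)
Op 5: N1 marks N1=alive -> (alive,v1)
Op 6: gossip N1<->N0 -> N1.N0=(alive,v0) N1.N1=(alive,v1) N1.N2=(alive,v0) | N0.N0=(alive,v0) N0.N1=(alive,v1) N0.N2=(alive,v0)
Op 7: gossip N2<->N1 -> N2.N0=(alive,v0) N2.N1=(alive,v1) N2.N2=(alive,v0) | N1.N0=(alive,v0) N1.N1=(alive,v1) N1.N2=(alive,v0)
Op 8: N0 marks N1=dead -> (dead,v2)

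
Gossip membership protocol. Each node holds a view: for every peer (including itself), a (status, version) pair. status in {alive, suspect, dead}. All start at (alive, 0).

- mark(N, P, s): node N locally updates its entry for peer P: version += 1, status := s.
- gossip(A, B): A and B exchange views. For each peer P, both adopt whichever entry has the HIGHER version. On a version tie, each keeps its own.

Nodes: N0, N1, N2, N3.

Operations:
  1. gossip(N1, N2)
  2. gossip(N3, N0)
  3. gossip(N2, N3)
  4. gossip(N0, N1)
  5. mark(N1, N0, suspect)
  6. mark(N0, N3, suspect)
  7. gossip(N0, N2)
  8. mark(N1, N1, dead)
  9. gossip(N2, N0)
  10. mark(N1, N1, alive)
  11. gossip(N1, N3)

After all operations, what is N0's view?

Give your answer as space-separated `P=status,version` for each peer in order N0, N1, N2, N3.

Answer: N0=alive,0 N1=alive,0 N2=alive,0 N3=suspect,1

Derivation:
Op 1: gossip N1<->N2 -> N1.N0=(alive,v0) N1.N1=(alive,v0) N1.N2=(alive,v0) N1.N3=(alive,v0) | N2.N0=(alive,v0) N2.N1=(alive,v0) N2.N2=(alive,v0) N2.N3=(alive,v0)
Op 2: gossip N3<->N0 -> N3.N0=(alive,v0) N3.N1=(alive,v0) N3.N2=(alive,v0) N3.N3=(alive,v0) | N0.N0=(alive,v0) N0.N1=(alive,v0) N0.N2=(alive,v0) N0.N3=(alive,v0)
Op 3: gossip N2<->N3 -> N2.N0=(alive,v0) N2.N1=(alive,v0) N2.N2=(alive,v0) N2.N3=(alive,v0) | N3.N0=(alive,v0) N3.N1=(alive,v0) N3.N2=(alive,v0) N3.N3=(alive,v0)
Op 4: gossip N0<->N1 -> N0.N0=(alive,v0) N0.N1=(alive,v0) N0.N2=(alive,v0) N0.N3=(alive,v0) | N1.N0=(alive,v0) N1.N1=(alive,v0) N1.N2=(alive,v0) N1.N3=(alive,v0)
Op 5: N1 marks N0=suspect -> (suspect,v1)
Op 6: N0 marks N3=suspect -> (suspect,v1)
Op 7: gossip N0<->N2 -> N0.N0=(alive,v0) N0.N1=(alive,v0) N0.N2=(alive,v0) N0.N3=(suspect,v1) | N2.N0=(alive,v0) N2.N1=(alive,v0) N2.N2=(alive,v0) N2.N3=(suspect,v1)
Op 8: N1 marks N1=dead -> (dead,v1)
Op 9: gossip N2<->N0 -> N2.N0=(alive,v0) N2.N1=(alive,v0) N2.N2=(alive,v0) N2.N3=(suspect,v1) | N0.N0=(alive,v0) N0.N1=(alive,v0) N0.N2=(alive,v0) N0.N3=(suspect,v1)
Op 10: N1 marks N1=alive -> (alive,v2)
Op 11: gossip N1<->N3 -> N1.N0=(suspect,v1) N1.N1=(alive,v2) N1.N2=(alive,v0) N1.N3=(alive,v0) | N3.N0=(suspect,v1) N3.N1=(alive,v2) N3.N2=(alive,v0) N3.N3=(alive,v0)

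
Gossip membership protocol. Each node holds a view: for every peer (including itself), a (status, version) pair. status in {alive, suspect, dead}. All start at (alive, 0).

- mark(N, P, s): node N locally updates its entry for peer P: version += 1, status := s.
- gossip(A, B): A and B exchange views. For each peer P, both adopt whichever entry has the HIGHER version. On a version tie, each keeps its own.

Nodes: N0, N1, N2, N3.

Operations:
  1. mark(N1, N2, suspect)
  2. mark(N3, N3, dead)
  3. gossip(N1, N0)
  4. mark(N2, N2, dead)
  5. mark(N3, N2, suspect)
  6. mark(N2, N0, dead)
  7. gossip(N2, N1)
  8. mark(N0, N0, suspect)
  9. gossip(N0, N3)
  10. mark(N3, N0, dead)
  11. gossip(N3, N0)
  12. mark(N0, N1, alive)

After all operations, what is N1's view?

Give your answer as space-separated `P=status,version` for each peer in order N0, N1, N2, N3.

Op 1: N1 marks N2=suspect -> (suspect,v1)
Op 2: N3 marks N3=dead -> (dead,v1)
Op 3: gossip N1<->N0 -> N1.N0=(alive,v0) N1.N1=(alive,v0) N1.N2=(suspect,v1) N1.N3=(alive,v0) | N0.N0=(alive,v0) N0.N1=(alive,v0) N0.N2=(suspect,v1) N0.N3=(alive,v0)
Op 4: N2 marks N2=dead -> (dead,v1)
Op 5: N3 marks N2=suspect -> (suspect,v1)
Op 6: N2 marks N0=dead -> (dead,v1)
Op 7: gossip N2<->N1 -> N2.N0=(dead,v1) N2.N1=(alive,v0) N2.N2=(dead,v1) N2.N3=(alive,v0) | N1.N0=(dead,v1) N1.N1=(alive,v0) N1.N2=(suspect,v1) N1.N3=(alive,v0)
Op 8: N0 marks N0=suspect -> (suspect,v1)
Op 9: gossip N0<->N3 -> N0.N0=(suspect,v1) N0.N1=(alive,v0) N0.N2=(suspect,v1) N0.N3=(dead,v1) | N3.N0=(suspect,v1) N3.N1=(alive,v0) N3.N2=(suspect,v1) N3.N3=(dead,v1)
Op 10: N3 marks N0=dead -> (dead,v2)
Op 11: gossip N3<->N0 -> N3.N0=(dead,v2) N3.N1=(alive,v0) N3.N2=(suspect,v1) N3.N3=(dead,v1) | N0.N0=(dead,v2) N0.N1=(alive,v0) N0.N2=(suspect,v1) N0.N3=(dead,v1)
Op 12: N0 marks N1=alive -> (alive,v1)

Answer: N0=dead,1 N1=alive,0 N2=suspect,1 N3=alive,0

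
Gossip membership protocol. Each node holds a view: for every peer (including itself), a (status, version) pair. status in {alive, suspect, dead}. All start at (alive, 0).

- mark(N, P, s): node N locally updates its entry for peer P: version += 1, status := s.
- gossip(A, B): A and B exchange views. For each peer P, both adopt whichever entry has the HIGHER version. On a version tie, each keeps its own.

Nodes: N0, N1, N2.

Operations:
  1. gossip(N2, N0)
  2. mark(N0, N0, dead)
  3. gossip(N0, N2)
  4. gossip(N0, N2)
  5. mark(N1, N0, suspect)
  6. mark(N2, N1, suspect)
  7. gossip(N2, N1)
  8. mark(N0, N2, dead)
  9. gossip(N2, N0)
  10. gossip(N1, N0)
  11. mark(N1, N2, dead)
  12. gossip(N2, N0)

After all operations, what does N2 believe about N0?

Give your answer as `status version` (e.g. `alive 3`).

Op 1: gossip N2<->N0 -> N2.N0=(alive,v0) N2.N1=(alive,v0) N2.N2=(alive,v0) | N0.N0=(alive,v0) N0.N1=(alive,v0) N0.N2=(alive,v0)
Op 2: N0 marks N0=dead -> (dead,v1)
Op 3: gossip N0<->N2 -> N0.N0=(dead,v1) N0.N1=(alive,v0) N0.N2=(alive,v0) | N2.N0=(dead,v1) N2.N1=(alive,v0) N2.N2=(alive,v0)
Op 4: gossip N0<->N2 -> N0.N0=(dead,v1) N0.N1=(alive,v0) N0.N2=(alive,v0) | N2.N0=(dead,v1) N2.N1=(alive,v0) N2.N2=(alive,v0)
Op 5: N1 marks N0=suspect -> (suspect,v1)
Op 6: N2 marks N1=suspect -> (suspect,v1)
Op 7: gossip N2<->N1 -> N2.N0=(dead,v1) N2.N1=(suspect,v1) N2.N2=(alive,v0) | N1.N0=(suspect,v1) N1.N1=(suspect,v1) N1.N2=(alive,v0)
Op 8: N0 marks N2=dead -> (dead,v1)
Op 9: gossip N2<->N0 -> N2.N0=(dead,v1) N2.N1=(suspect,v1) N2.N2=(dead,v1) | N0.N0=(dead,v1) N0.N1=(suspect,v1) N0.N2=(dead,v1)
Op 10: gossip N1<->N0 -> N1.N0=(suspect,v1) N1.N1=(suspect,v1) N1.N2=(dead,v1) | N0.N0=(dead,v1) N0.N1=(suspect,v1) N0.N2=(dead,v1)
Op 11: N1 marks N2=dead -> (dead,v2)
Op 12: gossip N2<->N0 -> N2.N0=(dead,v1) N2.N1=(suspect,v1) N2.N2=(dead,v1) | N0.N0=(dead,v1) N0.N1=(suspect,v1) N0.N2=(dead,v1)

Answer: dead 1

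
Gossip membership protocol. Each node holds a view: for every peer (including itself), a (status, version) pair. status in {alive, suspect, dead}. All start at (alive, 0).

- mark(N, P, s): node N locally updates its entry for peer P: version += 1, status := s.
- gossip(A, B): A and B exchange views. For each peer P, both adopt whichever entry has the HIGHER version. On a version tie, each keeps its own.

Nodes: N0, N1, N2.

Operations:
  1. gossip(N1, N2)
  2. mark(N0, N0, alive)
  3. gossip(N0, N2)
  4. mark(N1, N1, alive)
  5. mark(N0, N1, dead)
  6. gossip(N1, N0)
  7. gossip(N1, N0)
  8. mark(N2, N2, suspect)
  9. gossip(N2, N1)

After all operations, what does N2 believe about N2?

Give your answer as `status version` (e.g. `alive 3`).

Answer: suspect 1

Derivation:
Op 1: gossip N1<->N2 -> N1.N0=(alive,v0) N1.N1=(alive,v0) N1.N2=(alive,v0) | N2.N0=(alive,v0) N2.N1=(alive,v0) N2.N2=(alive,v0)
Op 2: N0 marks N0=alive -> (alive,v1)
Op 3: gossip N0<->N2 -> N0.N0=(alive,v1) N0.N1=(alive,v0) N0.N2=(alive,v0) | N2.N0=(alive,v1) N2.N1=(alive,v0) N2.N2=(alive,v0)
Op 4: N1 marks N1=alive -> (alive,v1)
Op 5: N0 marks N1=dead -> (dead,v1)
Op 6: gossip N1<->N0 -> N1.N0=(alive,v1) N1.N1=(alive,v1) N1.N2=(alive,v0) | N0.N0=(alive,v1) N0.N1=(dead,v1) N0.N2=(alive,v0)
Op 7: gossip N1<->N0 -> N1.N0=(alive,v1) N1.N1=(alive,v1) N1.N2=(alive,v0) | N0.N0=(alive,v1) N0.N1=(dead,v1) N0.N2=(alive,v0)
Op 8: N2 marks N2=suspect -> (suspect,v1)
Op 9: gossip N2<->N1 -> N2.N0=(alive,v1) N2.N1=(alive,v1) N2.N2=(suspect,v1) | N1.N0=(alive,v1) N1.N1=(alive,v1) N1.N2=(suspect,v1)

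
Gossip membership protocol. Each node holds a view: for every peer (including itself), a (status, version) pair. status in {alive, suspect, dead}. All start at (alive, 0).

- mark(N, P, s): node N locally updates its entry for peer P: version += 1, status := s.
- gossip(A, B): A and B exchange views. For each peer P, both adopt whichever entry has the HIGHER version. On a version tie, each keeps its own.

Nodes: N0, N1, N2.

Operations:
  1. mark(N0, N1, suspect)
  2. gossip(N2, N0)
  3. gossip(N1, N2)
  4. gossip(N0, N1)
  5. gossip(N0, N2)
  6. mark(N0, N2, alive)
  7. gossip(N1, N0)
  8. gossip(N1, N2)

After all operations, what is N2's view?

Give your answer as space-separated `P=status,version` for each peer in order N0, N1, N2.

Op 1: N0 marks N1=suspect -> (suspect,v1)
Op 2: gossip N2<->N0 -> N2.N0=(alive,v0) N2.N1=(suspect,v1) N2.N2=(alive,v0) | N0.N0=(alive,v0) N0.N1=(suspect,v1) N0.N2=(alive,v0)
Op 3: gossip N1<->N2 -> N1.N0=(alive,v0) N1.N1=(suspect,v1) N1.N2=(alive,v0) | N2.N0=(alive,v0) N2.N1=(suspect,v1) N2.N2=(alive,v0)
Op 4: gossip N0<->N1 -> N0.N0=(alive,v0) N0.N1=(suspect,v1) N0.N2=(alive,v0) | N1.N0=(alive,v0) N1.N1=(suspect,v1) N1.N2=(alive,v0)
Op 5: gossip N0<->N2 -> N0.N0=(alive,v0) N0.N1=(suspect,v1) N0.N2=(alive,v0) | N2.N0=(alive,v0) N2.N1=(suspect,v1) N2.N2=(alive,v0)
Op 6: N0 marks N2=alive -> (alive,v1)
Op 7: gossip N1<->N0 -> N1.N0=(alive,v0) N1.N1=(suspect,v1) N1.N2=(alive,v1) | N0.N0=(alive,v0) N0.N1=(suspect,v1) N0.N2=(alive,v1)
Op 8: gossip N1<->N2 -> N1.N0=(alive,v0) N1.N1=(suspect,v1) N1.N2=(alive,v1) | N2.N0=(alive,v0) N2.N1=(suspect,v1) N2.N2=(alive,v1)

Answer: N0=alive,0 N1=suspect,1 N2=alive,1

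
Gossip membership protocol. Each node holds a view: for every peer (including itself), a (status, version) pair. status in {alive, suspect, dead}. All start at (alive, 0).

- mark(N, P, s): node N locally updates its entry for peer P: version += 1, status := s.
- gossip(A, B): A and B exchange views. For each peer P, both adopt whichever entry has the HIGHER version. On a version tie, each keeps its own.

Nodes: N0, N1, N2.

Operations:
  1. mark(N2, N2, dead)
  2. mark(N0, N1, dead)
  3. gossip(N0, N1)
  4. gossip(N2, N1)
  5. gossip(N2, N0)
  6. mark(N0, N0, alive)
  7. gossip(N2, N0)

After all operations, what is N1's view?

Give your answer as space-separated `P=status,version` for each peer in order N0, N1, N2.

Answer: N0=alive,0 N1=dead,1 N2=dead,1

Derivation:
Op 1: N2 marks N2=dead -> (dead,v1)
Op 2: N0 marks N1=dead -> (dead,v1)
Op 3: gossip N0<->N1 -> N0.N0=(alive,v0) N0.N1=(dead,v1) N0.N2=(alive,v0) | N1.N0=(alive,v0) N1.N1=(dead,v1) N1.N2=(alive,v0)
Op 4: gossip N2<->N1 -> N2.N0=(alive,v0) N2.N1=(dead,v1) N2.N2=(dead,v1) | N1.N0=(alive,v0) N1.N1=(dead,v1) N1.N2=(dead,v1)
Op 5: gossip N2<->N0 -> N2.N0=(alive,v0) N2.N1=(dead,v1) N2.N2=(dead,v1) | N0.N0=(alive,v0) N0.N1=(dead,v1) N0.N2=(dead,v1)
Op 6: N0 marks N0=alive -> (alive,v1)
Op 7: gossip N2<->N0 -> N2.N0=(alive,v1) N2.N1=(dead,v1) N2.N2=(dead,v1) | N0.N0=(alive,v1) N0.N1=(dead,v1) N0.N2=(dead,v1)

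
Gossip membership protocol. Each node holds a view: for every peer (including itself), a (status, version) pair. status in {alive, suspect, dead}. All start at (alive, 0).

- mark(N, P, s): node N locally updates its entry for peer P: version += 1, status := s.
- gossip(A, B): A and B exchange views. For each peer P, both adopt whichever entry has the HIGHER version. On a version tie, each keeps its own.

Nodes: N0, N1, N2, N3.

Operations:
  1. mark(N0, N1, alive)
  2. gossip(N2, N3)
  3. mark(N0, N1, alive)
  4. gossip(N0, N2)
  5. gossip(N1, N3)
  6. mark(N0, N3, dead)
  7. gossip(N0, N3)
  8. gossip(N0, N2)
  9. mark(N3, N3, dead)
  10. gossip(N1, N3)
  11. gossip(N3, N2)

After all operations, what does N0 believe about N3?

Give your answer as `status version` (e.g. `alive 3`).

Answer: dead 1

Derivation:
Op 1: N0 marks N1=alive -> (alive,v1)
Op 2: gossip N2<->N3 -> N2.N0=(alive,v0) N2.N1=(alive,v0) N2.N2=(alive,v0) N2.N3=(alive,v0) | N3.N0=(alive,v0) N3.N1=(alive,v0) N3.N2=(alive,v0) N3.N3=(alive,v0)
Op 3: N0 marks N1=alive -> (alive,v2)
Op 4: gossip N0<->N2 -> N0.N0=(alive,v0) N0.N1=(alive,v2) N0.N2=(alive,v0) N0.N3=(alive,v0) | N2.N0=(alive,v0) N2.N1=(alive,v2) N2.N2=(alive,v0) N2.N3=(alive,v0)
Op 5: gossip N1<->N3 -> N1.N0=(alive,v0) N1.N1=(alive,v0) N1.N2=(alive,v0) N1.N3=(alive,v0) | N3.N0=(alive,v0) N3.N1=(alive,v0) N3.N2=(alive,v0) N3.N3=(alive,v0)
Op 6: N0 marks N3=dead -> (dead,v1)
Op 7: gossip N0<->N3 -> N0.N0=(alive,v0) N0.N1=(alive,v2) N0.N2=(alive,v0) N0.N3=(dead,v1) | N3.N0=(alive,v0) N3.N1=(alive,v2) N3.N2=(alive,v0) N3.N3=(dead,v1)
Op 8: gossip N0<->N2 -> N0.N0=(alive,v0) N0.N1=(alive,v2) N0.N2=(alive,v0) N0.N3=(dead,v1) | N2.N0=(alive,v0) N2.N1=(alive,v2) N2.N2=(alive,v0) N2.N3=(dead,v1)
Op 9: N3 marks N3=dead -> (dead,v2)
Op 10: gossip N1<->N3 -> N1.N0=(alive,v0) N1.N1=(alive,v2) N1.N2=(alive,v0) N1.N3=(dead,v2) | N3.N0=(alive,v0) N3.N1=(alive,v2) N3.N2=(alive,v0) N3.N3=(dead,v2)
Op 11: gossip N3<->N2 -> N3.N0=(alive,v0) N3.N1=(alive,v2) N3.N2=(alive,v0) N3.N3=(dead,v2) | N2.N0=(alive,v0) N2.N1=(alive,v2) N2.N2=(alive,v0) N2.N3=(dead,v2)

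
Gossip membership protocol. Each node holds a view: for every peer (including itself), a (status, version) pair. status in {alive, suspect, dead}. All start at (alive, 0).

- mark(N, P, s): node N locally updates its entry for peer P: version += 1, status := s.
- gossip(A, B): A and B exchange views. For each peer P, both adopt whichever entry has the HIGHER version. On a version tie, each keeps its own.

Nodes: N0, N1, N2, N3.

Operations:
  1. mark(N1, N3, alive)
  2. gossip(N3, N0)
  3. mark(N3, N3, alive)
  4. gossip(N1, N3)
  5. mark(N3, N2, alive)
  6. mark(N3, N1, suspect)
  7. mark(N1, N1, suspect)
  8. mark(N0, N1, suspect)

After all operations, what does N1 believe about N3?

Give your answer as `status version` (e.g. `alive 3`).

Op 1: N1 marks N3=alive -> (alive,v1)
Op 2: gossip N3<->N0 -> N3.N0=(alive,v0) N3.N1=(alive,v0) N3.N2=(alive,v0) N3.N3=(alive,v0) | N0.N0=(alive,v0) N0.N1=(alive,v0) N0.N2=(alive,v0) N0.N3=(alive,v0)
Op 3: N3 marks N3=alive -> (alive,v1)
Op 4: gossip N1<->N3 -> N1.N0=(alive,v0) N1.N1=(alive,v0) N1.N2=(alive,v0) N1.N3=(alive,v1) | N3.N0=(alive,v0) N3.N1=(alive,v0) N3.N2=(alive,v0) N3.N3=(alive,v1)
Op 5: N3 marks N2=alive -> (alive,v1)
Op 6: N3 marks N1=suspect -> (suspect,v1)
Op 7: N1 marks N1=suspect -> (suspect,v1)
Op 8: N0 marks N1=suspect -> (suspect,v1)

Answer: alive 1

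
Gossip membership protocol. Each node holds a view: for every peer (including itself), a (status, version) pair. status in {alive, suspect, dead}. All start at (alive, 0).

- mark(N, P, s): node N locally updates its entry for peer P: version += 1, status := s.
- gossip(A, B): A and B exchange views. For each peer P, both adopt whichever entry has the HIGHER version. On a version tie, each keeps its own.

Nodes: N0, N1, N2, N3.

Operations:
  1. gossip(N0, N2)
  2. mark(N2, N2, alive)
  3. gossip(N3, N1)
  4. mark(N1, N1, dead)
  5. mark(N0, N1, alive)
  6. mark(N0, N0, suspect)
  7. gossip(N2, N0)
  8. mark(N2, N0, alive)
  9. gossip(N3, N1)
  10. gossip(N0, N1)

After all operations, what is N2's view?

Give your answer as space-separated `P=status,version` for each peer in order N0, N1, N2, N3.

Op 1: gossip N0<->N2 -> N0.N0=(alive,v0) N0.N1=(alive,v0) N0.N2=(alive,v0) N0.N3=(alive,v0) | N2.N0=(alive,v0) N2.N1=(alive,v0) N2.N2=(alive,v0) N2.N3=(alive,v0)
Op 2: N2 marks N2=alive -> (alive,v1)
Op 3: gossip N3<->N1 -> N3.N0=(alive,v0) N3.N1=(alive,v0) N3.N2=(alive,v0) N3.N3=(alive,v0) | N1.N0=(alive,v0) N1.N1=(alive,v0) N1.N2=(alive,v0) N1.N3=(alive,v0)
Op 4: N1 marks N1=dead -> (dead,v1)
Op 5: N0 marks N1=alive -> (alive,v1)
Op 6: N0 marks N0=suspect -> (suspect,v1)
Op 7: gossip N2<->N0 -> N2.N0=(suspect,v1) N2.N1=(alive,v1) N2.N2=(alive,v1) N2.N3=(alive,v0) | N0.N0=(suspect,v1) N0.N1=(alive,v1) N0.N2=(alive,v1) N0.N3=(alive,v0)
Op 8: N2 marks N0=alive -> (alive,v2)
Op 9: gossip N3<->N1 -> N3.N0=(alive,v0) N3.N1=(dead,v1) N3.N2=(alive,v0) N3.N3=(alive,v0) | N1.N0=(alive,v0) N1.N1=(dead,v1) N1.N2=(alive,v0) N1.N3=(alive,v0)
Op 10: gossip N0<->N1 -> N0.N0=(suspect,v1) N0.N1=(alive,v1) N0.N2=(alive,v1) N0.N3=(alive,v0) | N1.N0=(suspect,v1) N1.N1=(dead,v1) N1.N2=(alive,v1) N1.N3=(alive,v0)

Answer: N0=alive,2 N1=alive,1 N2=alive,1 N3=alive,0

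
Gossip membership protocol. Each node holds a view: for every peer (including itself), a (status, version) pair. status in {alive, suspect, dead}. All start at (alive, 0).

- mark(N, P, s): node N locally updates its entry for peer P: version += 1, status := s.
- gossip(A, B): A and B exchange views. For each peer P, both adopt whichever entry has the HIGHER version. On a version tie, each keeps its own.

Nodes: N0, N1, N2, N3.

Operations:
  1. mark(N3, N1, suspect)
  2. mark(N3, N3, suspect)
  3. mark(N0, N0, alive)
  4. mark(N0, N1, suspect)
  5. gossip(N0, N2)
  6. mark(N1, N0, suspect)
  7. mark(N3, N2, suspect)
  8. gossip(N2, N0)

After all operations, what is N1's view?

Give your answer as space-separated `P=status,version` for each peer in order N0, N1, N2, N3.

Op 1: N3 marks N1=suspect -> (suspect,v1)
Op 2: N3 marks N3=suspect -> (suspect,v1)
Op 3: N0 marks N0=alive -> (alive,v1)
Op 4: N0 marks N1=suspect -> (suspect,v1)
Op 5: gossip N0<->N2 -> N0.N0=(alive,v1) N0.N1=(suspect,v1) N0.N2=(alive,v0) N0.N3=(alive,v0) | N2.N0=(alive,v1) N2.N1=(suspect,v1) N2.N2=(alive,v0) N2.N3=(alive,v0)
Op 6: N1 marks N0=suspect -> (suspect,v1)
Op 7: N3 marks N2=suspect -> (suspect,v1)
Op 8: gossip N2<->N0 -> N2.N0=(alive,v1) N2.N1=(suspect,v1) N2.N2=(alive,v0) N2.N3=(alive,v0) | N0.N0=(alive,v1) N0.N1=(suspect,v1) N0.N2=(alive,v0) N0.N3=(alive,v0)

Answer: N0=suspect,1 N1=alive,0 N2=alive,0 N3=alive,0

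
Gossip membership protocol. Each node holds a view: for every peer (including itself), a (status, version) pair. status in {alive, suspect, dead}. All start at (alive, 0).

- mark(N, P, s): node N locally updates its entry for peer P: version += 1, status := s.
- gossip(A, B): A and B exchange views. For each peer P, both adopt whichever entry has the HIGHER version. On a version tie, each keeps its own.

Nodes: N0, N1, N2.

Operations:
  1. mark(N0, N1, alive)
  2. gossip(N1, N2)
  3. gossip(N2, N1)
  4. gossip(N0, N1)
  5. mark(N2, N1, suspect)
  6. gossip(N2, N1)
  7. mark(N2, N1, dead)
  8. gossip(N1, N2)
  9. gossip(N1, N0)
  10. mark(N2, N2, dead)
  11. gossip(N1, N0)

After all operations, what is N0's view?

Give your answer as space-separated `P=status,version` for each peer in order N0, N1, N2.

Op 1: N0 marks N1=alive -> (alive,v1)
Op 2: gossip N1<->N2 -> N1.N0=(alive,v0) N1.N1=(alive,v0) N1.N2=(alive,v0) | N2.N0=(alive,v0) N2.N1=(alive,v0) N2.N2=(alive,v0)
Op 3: gossip N2<->N1 -> N2.N0=(alive,v0) N2.N1=(alive,v0) N2.N2=(alive,v0) | N1.N0=(alive,v0) N1.N1=(alive,v0) N1.N2=(alive,v0)
Op 4: gossip N0<->N1 -> N0.N0=(alive,v0) N0.N1=(alive,v1) N0.N2=(alive,v0) | N1.N0=(alive,v0) N1.N1=(alive,v1) N1.N2=(alive,v0)
Op 5: N2 marks N1=suspect -> (suspect,v1)
Op 6: gossip N2<->N1 -> N2.N0=(alive,v0) N2.N1=(suspect,v1) N2.N2=(alive,v0) | N1.N0=(alive,v0) N1.N1=(alive,v1) N1.N2=(alive,v0)
Op 7: N2 marks N1=dead -> (dead,v2)
Op 8: gossip N1<->N2 -> N1.N0=(alive,v0) N1.N1=(dead,v2) N1.N2=(alive,v0) | N2.N0=(alive,v0) N2.N1=(dead,v2) N2.N2=(alive,v0)
Op 9: gossip N1<->N0 -> N1.N0=(alive,v0) N1.N1=(dead,v2) N1.N2=(alive,v0) | N0.N0=(alive,v0) N0.N1=(dead,v2) N0.N2=(alive,v0)
Op 10: N2 marks N2=dead -> (dead,v1)
Op 11: gossip N1<->N0 -> N1.N0=(alive,v0) N1.N1=(dead,v2) N1.N2=(alive,v0) | N0.N0=(alive,v0) N0.N1=(dead,v2) N0.N2=(alive,v0)

Answer: N0=alive,0 N1=dead,2 N2=alive,0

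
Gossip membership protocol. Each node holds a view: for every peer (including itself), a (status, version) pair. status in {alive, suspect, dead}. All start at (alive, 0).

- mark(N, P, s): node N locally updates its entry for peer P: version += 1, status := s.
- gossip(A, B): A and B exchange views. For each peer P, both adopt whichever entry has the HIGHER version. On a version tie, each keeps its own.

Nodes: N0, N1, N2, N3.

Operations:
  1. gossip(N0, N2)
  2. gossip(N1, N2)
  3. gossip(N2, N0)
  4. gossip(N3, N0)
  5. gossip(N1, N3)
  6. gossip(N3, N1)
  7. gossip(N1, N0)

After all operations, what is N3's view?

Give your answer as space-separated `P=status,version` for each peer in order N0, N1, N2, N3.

Op 1: gossip N0<->N2 -> N0.N0=(alive,v0) N0.N1=(alive,v0) N0.N2=(alive,v0) N0.N3=(alive,v0) | N2.N0=(alive,v0) N2.N1=(alive,v0) N2.N2=(alive,v0) N2.N3=(alive,v0)
Op 2: gossip N1<->N2 -> N1.N0=(alive,v0) N1.N1=(alive,v0) N1.N2=(alive,v0) N1.N3=(alive,v0) | N2.N0=(alive,v0) N2.N1=(alive,v0) N2.N2=(alive,v0) N2.N3=(alive,v0)
Op 3: gossip N2<->N0 -> N2.N0=(alive,v0) N2.N1=(alive,v0) N2.N2=(alive,v0) N2.N3=(alive,v0) | N0.N0=(alive,v0) N0.N1=(alive,v0) N0.N2=(alive,v0) N0.N3=(alive,v0)
Op 4: gossip N3<->N0 -> N3.N0=(alive,v0) N3.N1=(alive,v0) N3.N2=(alive,v0) N3.N3=(alive,v0) | N0.N0=(alive,v0) N0.N1=(alive,v0) N0.N2=(alive,v0) N0.N3=(alive,v0)
Op 5: gossip N1<->N3 -> N1.N0=(alive,v0) N1.N1=(alive,v0) N1.N2=(alive,v0) N1.N3=(alive,v0) | N3.N0=(alive,v0) N3.N1=(alive,v0) N3.N2=(alive,v0) N3.N3=(alive,v0)
Op 6: gossip N3<->N1 -> N3.N0=(alive,v0) N3.N1=(alive,v0) N3.N2=(alive,v0) N3.N3=(alive,v0) | N1.N0=(alive,v0) N1.N1=(alive,v0) N1.N2=(alive,v0) N1.N3=(alive,v0)
Op 7: gossip N1<->N0 -> N1.N0=(alive,v0) N1.N1=(alive,v0) N1.N2=(alive,v0) N1.N3=(alive,v0) | N0.N0=(alive,v0) N0.N1=(alive,v0) N0.N2=(alive,v0) N0.N3=(alive,v0)

Answer: N0=alive,0 N1=alive,0 N2=alive,0 N3=alive,0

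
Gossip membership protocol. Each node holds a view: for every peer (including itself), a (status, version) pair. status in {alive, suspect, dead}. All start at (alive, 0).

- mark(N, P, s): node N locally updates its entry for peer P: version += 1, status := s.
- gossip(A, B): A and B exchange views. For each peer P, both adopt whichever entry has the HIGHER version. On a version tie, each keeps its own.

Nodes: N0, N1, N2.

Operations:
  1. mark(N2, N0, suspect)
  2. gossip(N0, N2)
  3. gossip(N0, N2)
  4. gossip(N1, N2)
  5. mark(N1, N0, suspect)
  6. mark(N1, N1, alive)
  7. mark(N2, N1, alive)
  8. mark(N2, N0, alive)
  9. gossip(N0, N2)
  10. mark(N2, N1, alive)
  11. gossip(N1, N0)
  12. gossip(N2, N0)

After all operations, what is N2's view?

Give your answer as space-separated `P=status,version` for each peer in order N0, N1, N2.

Answer: N0=alive,2 N1=alive,2 N2=alive,0

Derivation:
Op 1: N2 marks N0=suspect -> (suspect,v1)
Op 2: gossip N0<->N2 -> N0.N0=(suspect,v1) N0.N1=(alive,v0) N0.N2=(alive,v0) | N2.N0=(suspect,v1) N2.N1=(alive,v0) N2.N2=(alive,v0)
Op 3: gossip N0<->N2 -> N0.N0=(suspect,v1) N0.N1=(alive,v0) N0.N2=(alive,v0) | N2.N0=(suspect,v1) N2.N1=(alive,v0) N2.N2=(alive,v0)
Op 4: gossip N1<->N2 -> N1.N0=(suspect,v1) N1.N1=(alive,v0) N1.N2=(alive,v0) | N2.N0=(suspect,v1) N2.N1=(alive,v0) N2.N2=(alive,v0)
Op 5: N1 marks N0=suspect -> (suspect,v2)
Op 6: N1 marks N1=alive -> (alive,v1)
Op 7: N2 marks N1=alive -> (alive,v1)
Op 8: N2 marks N0=alive -> (alive,v2)
Op 9: gossip N0<->N2 -> N0.N0=(alive,v2) N0.N1=(alive,v1) N0.N2=(alive,v0) | N2.N0=(alive,v2) N2.N1=(alive,v1) N2.N2=(alive,v0)
Op 10: N2 marks N1=alive -> (alive,v2)
Op 11: gossip N1<->N0 -> N1.N0=(suspect,v2) N1.N1=(alive,v1) N1.N2=(alive,v0) | N0.N0=(alive,v2) N0.N1=(alive,v1) N0.N2=(alive,v0)
Op 12: gossip N2<->N0 -> N2.N0=(alive,v2) N2.N1=(alive,v2) N2.N2=(alive,v0) | N0.N0=(alive,v2) N0.N1=(alive,v2) N0.N2=(alive,v0)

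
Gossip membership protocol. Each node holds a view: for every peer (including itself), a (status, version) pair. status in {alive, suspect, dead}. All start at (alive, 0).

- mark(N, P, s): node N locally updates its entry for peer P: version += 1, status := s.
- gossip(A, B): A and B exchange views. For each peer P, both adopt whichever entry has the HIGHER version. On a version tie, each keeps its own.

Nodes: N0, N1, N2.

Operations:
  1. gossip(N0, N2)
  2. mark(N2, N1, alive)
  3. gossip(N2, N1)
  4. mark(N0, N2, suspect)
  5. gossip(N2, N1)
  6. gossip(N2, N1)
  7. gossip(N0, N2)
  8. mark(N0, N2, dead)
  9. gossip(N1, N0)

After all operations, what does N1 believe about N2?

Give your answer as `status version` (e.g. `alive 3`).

Op 1: gossip N0<->N2 -> N0.N0=(alive,v0) N0.N1=(alive,v0) N0.N2=(alive,v0) | N2.N0=(alive,v0) N2.N1=(alive,v0) N2.N2=(alive,v0)
Op 2: N2 marks N1=alive -> (alive,v1)
Op 3: gossip N2<->N1 -> N2.N0=(alive,v0) N2.N1=(alive,v1) N2.N2=(alive,v0) | N1.N0=(alive,v0) N1.N1=(alive,v1) N1.N2=(alive,v0)
Op 4: N0 marks N2=suspect -> (suspect,v1)
Op 5: gossip N2<->N1 -> N2.N0=(alive,v0) N2.N1=(alive,v1) N2.N2=(alive,v0) | N1.N0=(alive,v0) N1.N1=(alive,v1) N1.N2=(alive,v0)
Op 6: gossip N2<->N1 -> N2.N0=(alive,v0) N2.N1=(alive,v1) N2.N2=(alive,v0) | N1.N0=(alive,v0) N1.N1=(alive,v1) N1.N2=(alive,v0)
Op 7: gossip N0<->N2 -> N0.N0=(alive,v0) N0.N1=(alive,v1) N0.N2=(suspect,v1) | N2.N0=(alive,v0) N2.N1=(alive,v1) N2.N2=(suspect,v1)
Op 8: N0 marks N2=dead -> (dead,v2)
Op 9: gossip N1<->N0 -> N1.N0=(alive,v0) N1.N1=(alive,v1) N1.N2=(dead,v2) | N0.N0=(alive,v0) N0.N1=(alive,v1) N0.N2=(dead,v2)

Answer: dead 2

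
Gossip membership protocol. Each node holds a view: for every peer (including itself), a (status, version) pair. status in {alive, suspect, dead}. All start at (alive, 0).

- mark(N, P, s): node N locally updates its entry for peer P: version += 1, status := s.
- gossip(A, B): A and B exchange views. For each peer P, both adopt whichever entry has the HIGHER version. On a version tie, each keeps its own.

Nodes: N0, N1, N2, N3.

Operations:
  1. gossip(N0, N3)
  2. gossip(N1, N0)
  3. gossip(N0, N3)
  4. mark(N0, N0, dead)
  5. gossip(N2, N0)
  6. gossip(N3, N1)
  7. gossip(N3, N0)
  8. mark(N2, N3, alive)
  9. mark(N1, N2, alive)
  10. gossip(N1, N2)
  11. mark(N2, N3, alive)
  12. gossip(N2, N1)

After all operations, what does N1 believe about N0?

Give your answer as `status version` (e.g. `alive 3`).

Op 1: gossip N0<->N3 -> N0.N0=(alive,v0) N0.N1=(alive,v0) N0.N2=(alive,v0) N0.N3=(alive,v0) | N3.N0=(alive,v0) N3.N1=(alive,v0) N3.N2=(alive,v0) N3.N3=(alive,v0)
Op 2: gossip N1<->N0 -> N1.N0=(alive,v0) N1.N1=(alive,v0) N1.N2=(alive,v0) N1.N3=(alive,v0) | N0.N0=(alive,v0) N0.N1=(alive,v0) N0.N2=(alive,v0) N0.N3=(alive,v0)
Op 3: gossip N0<->N3 -> N0.N0=(alive,v0) N0.N1=(alive,v0) N0.N2=(alive,v0) N0.N3=(alive,v0) | N3.N0=(alive,v0) N3.N1=(alive,v0) N3.N2=(alive,v0) N3.N3=(alive,v0)
Op 4: N0 marks N0=dead -> (dead,v1)
Op 5: gossip N2<->N0 -> N2.N0=(dead,v1) N2.N1=(alive,v0) N2.N2=(alive,v0) N2.N3=(alive,v0) | N0.N0=(dead,v1) N0.N1=(alive,v0) N0.N2=(alive,v0) N0.N3=(alive,v0)
Op 6: gossip N3<->N1 -> N3.N0=(alive,v0) N3.N1=(alive,v0) N3.N2=(alive,v0) N3.N3=(alive,v0) | N1.N0=(alive,v0) N1.N1=(alive,v0) N1.N2=(alive,v0) N1.N3=(alive,v0)
Op 7: gossip N3<->N0 -> N3.N0=(dead,v1) N3.N1=(alive,v0) N3.N2=(alive,v0) N3.N3=(alive,v0) | N0.N0=(dead,v1) N0.N1=(alive,v0) N0.N2=(alive,v0) N0.N3=(alive,v0)
Op 8: N2 marks N3=alive -> (alive,v1)
Op 9: N1 marks N2=alive -> (alive,v1)
Op 10: gossip N1<->N2 -> N1.N0=(dead,v1) N1.N1=(alive,v0) N1.N2=(alive,v1) N1.N3=(alive,v1) | N2.N0=(dead,v1) N2.N1=(alive,v0) N2.N2=(alive,v1) N2.N3=(alive,v1)
Op 11: N2 marks N3=alive -> (alive,v2)
Op 12: gossip N2<->N1 -> N2.N0=(dead,v1) N2.N1=(alive,v0) N2.N2=(alive,v1) N2.N3=(alive,v2) | N1.N0=(dead,v1) N1.N1=(alive,v0) N1.N2=(alive,v1) N1.N3=(alive,v2)

Answer: dead 1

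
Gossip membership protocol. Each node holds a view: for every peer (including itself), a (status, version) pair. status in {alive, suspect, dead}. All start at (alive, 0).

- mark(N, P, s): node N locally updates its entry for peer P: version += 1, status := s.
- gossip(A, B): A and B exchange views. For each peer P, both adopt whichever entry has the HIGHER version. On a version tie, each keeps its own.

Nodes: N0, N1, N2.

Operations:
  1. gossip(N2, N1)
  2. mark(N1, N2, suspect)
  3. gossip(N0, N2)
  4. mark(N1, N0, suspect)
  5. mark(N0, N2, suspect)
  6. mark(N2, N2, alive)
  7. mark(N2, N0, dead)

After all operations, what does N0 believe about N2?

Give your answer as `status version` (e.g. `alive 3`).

Answer: suspect 1

Derivation:
Op 1: gossip N2<->N1 -> N2.N0=(alive,v0) N2.N1=(alive,v0) N2.N2=(alive,v0) | N1.N0=(alive,v0) N1.N1=(alive,v0) N1.N2=(alive,v0)
Op 2: N1 marks N2=suspect -> (suspect,v1)
Op 3: gossip N0<->N2 -> N0.N0=(alive,v0) N0.N1=(alive,v0) N0.N2=(alive,v0) | N2.N0=(alive,v0) N2.N1=(alive,v0) N2.N2=(alive,v0)
Op 4: N1 marks N0=suspect -> (suspect,v1)
Op 5: N0 marks N2=suspect -> (suspect,v1)
Op 6: N2 marks N2=alive -> (alive,v1)
Op 7: N2 marks N0=dead -> (dead,v1)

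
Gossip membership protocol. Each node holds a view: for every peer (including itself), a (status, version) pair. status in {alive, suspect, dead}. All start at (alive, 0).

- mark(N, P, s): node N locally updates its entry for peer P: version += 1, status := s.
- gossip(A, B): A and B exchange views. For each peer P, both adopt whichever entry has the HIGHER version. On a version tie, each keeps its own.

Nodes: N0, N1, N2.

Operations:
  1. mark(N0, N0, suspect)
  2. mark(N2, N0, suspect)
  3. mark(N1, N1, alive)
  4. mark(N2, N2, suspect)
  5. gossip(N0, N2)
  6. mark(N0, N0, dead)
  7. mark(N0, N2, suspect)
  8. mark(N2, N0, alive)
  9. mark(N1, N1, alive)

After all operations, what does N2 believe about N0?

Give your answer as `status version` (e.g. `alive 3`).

Answer: alive 2

Derivation:
Op 1: N0 marks N0=suspect -> (suspect,v1)
Op 2: N2 marks N0=suspect -> (suspect,v1)
Op 3: N1 marks N1=alive -> (alive,v1)
Op 4: N2 marks N2=suspect -> (suspect,v1)
Op 5: gossip N0<->N2 -> N0.N0=(suspect,v1) N0.N1=(alive,v0) N0.N2=(suspect,v1) | N2.N0=(suspect,v1) N2.N1=(alive,v0) N2.N2=(suspect,v1)
Op 6: N0 marks N0=dead -> (dead,v2)
Op 7: N0 marks N2=suspect -> (suspect,v2)
Op 8: N2 marks N0=alive -> (alive,v2)
Op 9: N1 marks N1=alive -> (alive,v2)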